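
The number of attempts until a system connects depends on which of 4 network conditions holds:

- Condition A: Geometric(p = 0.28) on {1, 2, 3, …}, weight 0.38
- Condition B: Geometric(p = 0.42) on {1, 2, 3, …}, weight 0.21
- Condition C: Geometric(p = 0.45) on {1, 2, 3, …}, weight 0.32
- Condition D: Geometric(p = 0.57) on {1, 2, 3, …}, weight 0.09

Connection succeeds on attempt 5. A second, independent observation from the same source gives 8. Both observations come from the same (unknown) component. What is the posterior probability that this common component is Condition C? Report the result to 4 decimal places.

The responsibility of component k is w_k f_k(x) divided by Σ_j w_j f_j(x).
Since both observations come from the same component, the likelihood for component k is f_k(x₁)·f_k(x₂).
  f_A = [0.0752468] × [0.0280857] = 0.00211336
  f_B = [0.0475293] × [0.00927353] = 0.000440764
  f_C = [0.0411778] × [0.00685096] = 0.000282107
  f_D = [0.0194872] × [0.00154937] = 3.01928e-05
Unnormalised posteriors:
  w_A·f_A = 0.38 × 0.00211336 = 0.000803077
  w_B·f_B = 0.21 × 0.000440764 = 9.25605e-05
  w_C·f_C = 0.32 × 0.000282107 = 9.02744e-05
  w_D·f_D = 0.09 × 3.01928e-05 = 2.71735e-06
Normaliser: 0.000803077 + 9.25605e-05 + 9.02744e-05 + 2.71735e-06 = 0.000988629
P(Condition C | x₁,x₂) = 9.02744e-05 / 0.000988629 ≈ 0.0913

0.0913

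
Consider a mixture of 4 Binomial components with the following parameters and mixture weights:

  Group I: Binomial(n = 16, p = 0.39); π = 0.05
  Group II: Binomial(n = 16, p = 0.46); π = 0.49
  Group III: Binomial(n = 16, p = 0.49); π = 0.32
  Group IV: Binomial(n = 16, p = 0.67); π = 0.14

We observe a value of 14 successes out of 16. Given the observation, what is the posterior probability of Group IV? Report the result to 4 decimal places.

P(component k | x) = P(Z=k)·f_k(x) / marginal(x), where marginal(x) = Σ_j P(Z=j)·f_j(x).
Binomial probabilities:
  f_I = C(16,14)·0.39^14·0.61^2 = 120·1.88323e-06·0.3721 = 8.40902e-05
  f_II = C(16,14)·0.46^14·0.54^2 = 120·1.89937e-05·0.2916 = 0.000664628
  f_III = C(16,14)·0.49^14·0.51^2 = 120·4.59987e-05·0.2601 = 0.00143571
  f_IV = C(16,14)·0.67^14·0.33^2 = 120·0.00367322·0.1089 = 0.0480017
Unnormalised posteriors:
  P(Z=I)·f_I = 0.05 × 8.40902e-05 = 4.20451e-06
  P(Z=II)·f_II = 0.49 × 0.000664628 = 0.000325668
  P(Z=III)·f_III = 0.32 × 0.00143571 = 0.000459427
  P(Z=IV)·f_IV = 0.14 × 0.0480017 = 0.00672023
Evidence: 4.20451e-06 + 0.000325668 + 0.000459427 + 0.00672023 = 0.00750953
P(Group IV | data) ≈ 0.8949

0.8949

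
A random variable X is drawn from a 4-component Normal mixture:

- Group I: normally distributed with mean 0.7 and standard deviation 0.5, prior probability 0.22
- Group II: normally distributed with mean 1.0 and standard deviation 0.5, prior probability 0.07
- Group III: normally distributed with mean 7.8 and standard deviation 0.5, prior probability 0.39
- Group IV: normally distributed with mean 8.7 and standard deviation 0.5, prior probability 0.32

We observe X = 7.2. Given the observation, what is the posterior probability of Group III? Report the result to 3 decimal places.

0.982

Apply Bayes' rule: the posterior for each component is proportional to its prior times its likelihood at x.
Normal densities:
  f_I = (1/(0.5·√(2π)))·exp(−(7.2−0.7)²/(2·0.5²)) = 0.797885·exp(-84.50000) = 1.59977e-37
  f_II = (1/(0.5·√(2π)))·exp(−(7.2−1.0)²/(2·0.5²)) = 0.797885·exp(-76.88000) = 3.26122e-34
  f_III = (1/(0.5·√(2π)))·exp(−(7.2−7.8)²/(2·0.5²)) = 0.797885·exp(-0.72000) = 0.388372
  f_IV = (1/(0.5·√(2π)))·exp(−(7.2−8.7)²/(2·0.5²)) = 0.797885·exp(-4.50000) = 0.0088637
Weight by the priors:
  w_I·f_I = 0.22 × 1.59977e-37 = 3.51948e-38
  w_II·f_II = 0.07 × 3.26122e-34 = 2.28286e-35
  w_III·f_III = 0.39 × 0.388372 = 0.151465
  w_IV·f_IV = 0.32 × 0.0088637 = 0.00283638
Marginal: 3.51948e-38 + 2.28286e-35 + 0.151465 + 0.00283638 = 0.154302
Responsibility of Group III: 0.151465 / 0.154302 ≈ 0.982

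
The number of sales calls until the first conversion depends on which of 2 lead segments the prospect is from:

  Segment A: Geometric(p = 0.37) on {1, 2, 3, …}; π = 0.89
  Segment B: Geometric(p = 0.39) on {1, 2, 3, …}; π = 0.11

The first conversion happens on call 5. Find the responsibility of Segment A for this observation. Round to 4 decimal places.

0.8973

The responsibility of component k is π_k f_k(x) divided by Σ_j π_j f_j(x).
Component likelihoods at x = 5:
  L_A = 0.37·(1−0.37)^4 = 0.37·0.15753 = 0.058286
  L_B = 0.39·(1−0.39)^4 = 0.39·0.138458 = 0.0539988
Weight by the priors:
  π_A·L_A = 0.89 × 0.058286 = 0.0518745
  π_B·L_B = 0.11 × 0.0539988 = 0.00593987
Evidence: 0.0518745 + 0.00593987 = 0.0578144
So the posterior for Segment A is 0.0518745 / 0.0578144 ≈ 0.8973.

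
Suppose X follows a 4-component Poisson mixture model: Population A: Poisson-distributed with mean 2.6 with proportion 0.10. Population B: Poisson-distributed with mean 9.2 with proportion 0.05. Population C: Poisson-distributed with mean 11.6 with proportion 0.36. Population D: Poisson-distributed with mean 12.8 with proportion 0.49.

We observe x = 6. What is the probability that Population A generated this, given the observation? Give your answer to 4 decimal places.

0.1186

The responsibility of component k is w_k f_k(x) divided by Σ_j w_j f_j(x).
Component likelihoods at x = 6:
  f_A = e^(−2.6)·2.6^6/6! = 0.0318671
  f_B = e^(−9.2)·9.2^6/6! = 0.0850913
  f_C = e^(−11.6)·11.6^6/6! = 0.031017
  f_D = e^(−12.8)·12.8^6/6! = 0.0168639
Unnormalised posteriors:
  w_A·f_A = 0.10 × 0.0318671 = 0.00318671
  w_B·f_B = 0.05 × 0.0850913 = 0.00425457
  w_C·f_C = 0.36 × 0.031017 = 0.0111661
  w_D·f_D = 0.49 × 0.0168639 = 0.00826331
Sum: 0.00318671 + 0.00425457 + 0.0111661 + 0.00826331 = 0.0268707
P(Population A | x) = 0.00318671 / 0.0268707 ≈ 0.1186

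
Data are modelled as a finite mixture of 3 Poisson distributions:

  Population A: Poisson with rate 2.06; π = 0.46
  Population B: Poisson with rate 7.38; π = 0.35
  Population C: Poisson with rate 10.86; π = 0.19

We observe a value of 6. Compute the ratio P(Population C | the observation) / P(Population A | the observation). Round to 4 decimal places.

Since P(k|x) ∝ π_k f_k(x), the posterior odds are π_i f_i(x) / (π_j f_j(x)).
Component likelihoods at x = 6:
  p_A = 0.0135277
  p_B = 0.139931
  p_C = 0.0437732
Posterior odds = (π_C·p_C) / (π_A·p_A) = (0.19·0.0437732) / (0.46·0.0135277) = 0.00831691 / 0.00622275 ≈ 1.3365

1.3365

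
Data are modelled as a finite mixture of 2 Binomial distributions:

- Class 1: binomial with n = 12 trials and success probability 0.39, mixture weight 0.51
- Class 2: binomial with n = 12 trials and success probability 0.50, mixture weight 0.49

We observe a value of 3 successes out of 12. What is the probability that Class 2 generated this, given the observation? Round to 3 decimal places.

0.253

The responsibility of component k is π_k f_k(x) divided by Σ_j π_j f_j(x).
Binomial probabilities:
  p_1 = 0.152611
  p_2 = 0.0537109
Unnormalised posteriors:
  π_1·p_1 = 0.51 × 0.152611 = 0.0778315
  π_2·p_2 = 0.49 × 0.0537109 = 0.0263184
Normaliser: 0.0778315 + 0.0263184 = 0.10415
P(Class 2 | 3 successes out of 12) ≈ 0.253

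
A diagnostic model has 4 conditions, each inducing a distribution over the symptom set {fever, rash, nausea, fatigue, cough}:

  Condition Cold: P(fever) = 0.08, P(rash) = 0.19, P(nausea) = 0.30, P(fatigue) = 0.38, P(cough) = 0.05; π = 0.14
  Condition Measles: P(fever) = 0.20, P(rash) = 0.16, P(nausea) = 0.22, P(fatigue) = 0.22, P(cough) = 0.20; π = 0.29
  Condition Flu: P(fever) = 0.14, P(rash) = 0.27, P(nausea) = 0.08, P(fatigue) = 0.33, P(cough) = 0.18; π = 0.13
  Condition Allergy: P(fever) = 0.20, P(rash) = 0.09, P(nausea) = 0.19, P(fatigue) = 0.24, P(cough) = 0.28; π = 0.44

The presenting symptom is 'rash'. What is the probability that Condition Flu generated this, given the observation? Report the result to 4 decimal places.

By Bayes' theorem, P(k | x) = π_k f_k(x) / Σ_j π_j f_j(x).
Categorical probabilities:
  L_Cold = 0.19
  L_Measles = 0.16
  L_Flu = 0.27
  L_Allergy = 0.09
Prior × likelihood for each component:
  π_Cold·L_Cold = 0.14 × 0.19 = 0.0266
  π_Measles·L_Measles = 0.29 × 0.16 = 0.0464
  π_Flu·L_Flu = 0.13 × 0.27 = 0.0351
  π_Allergy·L_Allergy = 0.44 × 0.09 = 0.0396
Sum: 0.0266 + 0.0464 + 0.0351 + 0.0396 = 0.1477
P(Condition Flu | x) = 0.0351 / 0.1477 ≈ 0.2376

0.2376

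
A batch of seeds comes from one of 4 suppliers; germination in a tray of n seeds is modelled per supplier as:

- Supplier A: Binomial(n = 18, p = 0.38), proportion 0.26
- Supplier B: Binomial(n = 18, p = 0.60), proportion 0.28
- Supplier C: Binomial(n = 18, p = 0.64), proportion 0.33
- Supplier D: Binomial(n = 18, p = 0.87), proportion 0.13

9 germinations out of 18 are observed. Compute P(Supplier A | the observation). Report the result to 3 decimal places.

P(component k | x) = w_k·f_k(x) / marginal(x), where marginal(x) = Σ_j w_j·f_j(x).
Evaluate each component's likelihood at the observed value:
  L_A = C(18,9)·0.38^9·0.62^9 = 48620·0.000165216·0.0135371 = 0.108741
  L_B = C(18,9)·0.60^9·0.40^9 = 48620·0.0100777·0.000262144 = 0.128445
  L_C = C(18,9)·0.64^9·0.36^9 = 48620·0.0180144·0.00010156 = 0.0889523
  L_D = C(18,9)·0.87^9·0.13^9 = 48620·0.285544·1.06045e-08 = 0.000147224
Weight by the priors:
  w_A·L_A = 0.26 × 0.108741 = 0.0282726
  w_B·L_B = 0.28 × 0.128445 = 0.0359645
  w_C·L_C = 0.33 × 0.0889523 = 0.0293543
  w_D·L_D = 0.13 × 0.000147224 = 1.91391e-05
Evidence: 0.0282726 + 0.0359645 + 0.0293543 + 1.91391e-05 = 0.0936105
So the posterior for Supplier A is 0.0282726 / 0.0936105 ≈ 0.302.

0.302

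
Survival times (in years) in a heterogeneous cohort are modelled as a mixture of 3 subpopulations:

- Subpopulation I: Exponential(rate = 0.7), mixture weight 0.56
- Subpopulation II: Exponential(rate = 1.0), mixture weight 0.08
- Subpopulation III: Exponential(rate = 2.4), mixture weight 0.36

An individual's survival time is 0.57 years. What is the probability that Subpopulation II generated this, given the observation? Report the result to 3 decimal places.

0.086

By Bayes' theorem, P(k | x) = π_k f_k(x) / Σ_j π_j f_j(x).
Exponential densities:
  L_I = 0.469693
  L_II = 0.565525
  L_III = 0.611078
Weight by the priors:
  π_I·L_I = 0.56 × 0.469693 = 0.263028
  π_II·L_II = 0.08 × 0.565525 = 0.045242
  π_III·L_III = 0.36 × 0.611078 = 0.219988
Sum: 0.263028 + 0.045242 + 0.219988 = 0.528258
Responsibility of Subpopulation II: 0.045242 / 0.528258 ≈ 0.086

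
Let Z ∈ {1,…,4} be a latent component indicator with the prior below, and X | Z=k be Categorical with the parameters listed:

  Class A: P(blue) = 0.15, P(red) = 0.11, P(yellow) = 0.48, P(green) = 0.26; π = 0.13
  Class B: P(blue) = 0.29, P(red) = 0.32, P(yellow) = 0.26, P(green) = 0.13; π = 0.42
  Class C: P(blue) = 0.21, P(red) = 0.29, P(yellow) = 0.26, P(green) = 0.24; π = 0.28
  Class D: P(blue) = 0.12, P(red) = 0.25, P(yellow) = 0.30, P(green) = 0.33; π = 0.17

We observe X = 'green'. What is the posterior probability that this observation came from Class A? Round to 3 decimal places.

By Bayes' theorem, P(k | x) = π_k f_k(x) / Σ_j π_j f_j(x).
Categorical probabilities:
  L_A = P(green | comp) = 0.26
  L_B = P(green | comp) = 0.13
  L_C = P(green | comp) = 0.24
  L_D = P(green | comp) = 0.33
Unnormalised posteriors:
  π_A·L_A = 0.13 × 0.26 = 0.0338
  π_B·L_B = 0.42 × 0.13 = 0.0546
  π_C·L_C = 0.28 × 0.24 = 0.0672
  π_D·L_D = 0.17 × 0.33 = 0.0561
Sum: 0.0338 + 0.0546 + 0.0672 + 0.0561 = 0.2117
So the posterior for Class A is 0.0338 / 0.2117 ≈ 0.160.

0.160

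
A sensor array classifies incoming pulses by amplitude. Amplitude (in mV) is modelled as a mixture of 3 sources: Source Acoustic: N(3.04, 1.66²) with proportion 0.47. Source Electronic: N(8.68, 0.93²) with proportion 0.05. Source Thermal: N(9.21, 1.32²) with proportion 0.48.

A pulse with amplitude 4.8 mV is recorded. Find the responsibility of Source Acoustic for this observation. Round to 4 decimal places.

0.9915

Apply Bayes' rule: the posterior for each component is proportional to its prior times its likelihood at x.
Evaluate each component's likelihood at the observed value:
  p_Acoustic = 0.136995
  p_Electronic = 7.12483e-05
  p_Thermal = 0.00113923
Prior × likelihood for each component:
  π_Acoustic·p_Acoustic = 0.47 × 0.136995 = 0.0643876
  π_Electronic·p_Electronic = 0.05 × 7.12483e-05 = 3.56242e-06
  π_Thermal·p_Thermal = 0.48 × 0.00113923 = 0.000546828
Evidence: 0.0643876 + 3.56242e-06 + 0.000546828 = 0.064938
P(Source Acoustic | 4.8 mV) ≈ 0.9915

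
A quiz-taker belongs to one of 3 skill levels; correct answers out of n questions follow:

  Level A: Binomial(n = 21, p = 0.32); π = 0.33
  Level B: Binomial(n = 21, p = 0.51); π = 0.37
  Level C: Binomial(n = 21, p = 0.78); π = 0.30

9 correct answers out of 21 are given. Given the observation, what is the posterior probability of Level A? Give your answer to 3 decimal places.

Posterior ∝ prior × likelihood, so P(k | x) ∝ w_k f_k(x); normalise over all components.
Binomial probabilities:
  L_A = C(21,9)·0.32^9·0.68^12 = 293930·3.51844e-05·0.00977478 = 0.101088
  L_B = C(21,9)·0.51^9·0.49^12 = 293930·0.00233417·0.000191581 = 0.13144
  L_C = C(21,9)·0.78^9·0.22^12 = 293930·0.106869·1.2855e-08 = 0.000403801
Prior × likelihood for each component:
  w_A·L_A = 0.33 × 0.101088 = 0.0333591
  w_B·L_B = 0.37 × 0.13144 = 0.0486329
  w_C·L_C = 0.30 × 0.000403801 = 0.00012114
Evidence: 0.0333591 + 0.0486329 + 0.00012114 = 0.0821132
P(Level A | data) = 0.0333591 / 0.0821132 ≈ 0.406

0.406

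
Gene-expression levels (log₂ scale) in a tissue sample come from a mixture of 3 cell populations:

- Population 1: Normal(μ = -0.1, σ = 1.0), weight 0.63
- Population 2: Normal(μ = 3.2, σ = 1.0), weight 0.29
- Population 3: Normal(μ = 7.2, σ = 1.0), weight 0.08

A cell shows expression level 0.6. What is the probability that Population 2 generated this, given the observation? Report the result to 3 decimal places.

0.020

P(component k | x) = P(Z=k)·f_k(x) / marginal(x), where marginal(x) = Σ_j P(Z=j)·f_j(x).
Evaluate each component's likelihood at the observed value:
  f_1 = (1/(1.0·√(2π)))·exp(−(0.6−-0.1)²/(2·1.0²)) = 0.398942·exp(-0.24500) = 0.312254
  f_2 = (1/(1.0·√(2π)))·exp(−(0.6−3.2)²/(2·1.0²)) = 0.398942·exp(-3.38000) = 0.013583
  f_3 = (1/(1.0·√(2π)))·exp(−(0.6−7.2)²/(2·1.0²)) = 0.398942·exp(-21.78000) = 1.38668e-10
Unnormalised posteriors:
  P(Z=1)·f_1 = 0.63 × 0.312254 = 0.19672
  P(Z=2)·f_2 = 0.29 × 0.013583 = 0.00393906
  P(Z=3)·f_3 = 0.08 × 1.38668e-10 = 1.10934e-11
Sum: 0.19672 + 0.00393906 + 1.10934e-11 = 0.200659
So the posterior for Population 2 is 0.00393906 / 0.200659 ≈ 0.020.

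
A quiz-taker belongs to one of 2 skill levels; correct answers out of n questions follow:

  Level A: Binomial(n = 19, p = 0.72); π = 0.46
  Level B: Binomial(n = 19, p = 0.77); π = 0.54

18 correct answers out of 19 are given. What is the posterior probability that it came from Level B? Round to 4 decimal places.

0.7635

Apply Bayes' rule: the posterior for each component is proportional to its prior times its likelihood at x.
Component likelihoods at x = 18 correct answers out of 19:
  f_A = C(19,18)·0.72^18·0.28^1 = 19·0.00270386·0.28 = 0.0143846
  f_B = C(19,18)·0.77^18·0.23^1 = 19·0.00905384·0.23 = 0.0395653
Multiply by the mixture weights:
  w_A·f_A = 0.46 × 0.0143846 = 0.0066169
  w_B·f_B = 0.54 × 0.0395653 = 0.0213653
Evidence: 0.0066169 + 0.0213653 = 0.0279822
So the posterior for Level B is 0.0213653 / 0.0279822 ≈ 0.7635.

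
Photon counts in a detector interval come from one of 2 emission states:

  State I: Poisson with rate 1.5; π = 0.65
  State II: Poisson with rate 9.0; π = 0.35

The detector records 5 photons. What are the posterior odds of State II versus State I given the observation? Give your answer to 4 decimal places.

2.3158

Only the two components matter; the odds are (w_i f_i(x)) / (w_j f_j(x)).
Evaluate each component's likelihood at the observed value:
  f_I = 0.01412
  f_II = 0.0607269
Odds = (0.35/0.65) × (0.0607269/0.01412) = 0.538462 × 4.30078 ≈ 2.3158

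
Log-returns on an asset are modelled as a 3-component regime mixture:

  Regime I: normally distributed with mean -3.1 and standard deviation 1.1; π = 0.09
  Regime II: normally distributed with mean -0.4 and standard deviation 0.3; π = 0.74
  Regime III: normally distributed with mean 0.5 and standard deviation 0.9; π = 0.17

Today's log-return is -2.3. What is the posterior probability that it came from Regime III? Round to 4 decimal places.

P(component k | x) = π_k·f_k(x) / marginal(x), where marginal(x) = Σ_j π_j·f_j(x).
Normal densities:
  p_I = 0.278396
  p_II = 2.59282e-09
  p_III = 0.00350668
Weight by the priors:
  π_I·p_I = 0.09 × 0.278396 = 0.0250556
  π_II·p_II = 0.74 × 2.59282e-09 = 1.91868e-09
  π_III·p_III = 0.17 × 0.00350668 = 0.000596136
Denominator: 0.0250556 + 1.91868e-09 + 0.000596136 = 0.0256518
P(Regime III | the observation) ≈ 0.0232

0.0232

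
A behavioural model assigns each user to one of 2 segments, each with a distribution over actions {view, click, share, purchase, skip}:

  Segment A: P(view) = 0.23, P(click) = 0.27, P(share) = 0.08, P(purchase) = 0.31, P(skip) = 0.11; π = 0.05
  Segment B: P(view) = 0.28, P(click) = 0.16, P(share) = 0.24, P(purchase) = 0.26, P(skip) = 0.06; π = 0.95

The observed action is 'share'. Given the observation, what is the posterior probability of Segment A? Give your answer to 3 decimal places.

P(component k | x) = π_k·f_k(x) / marginal(x), where marginal(x) = Σ_j π_j·f_j(x).
Component likelihoods at x = 'share':
  p_A = 0.08
  p_B = 0.24
Weight by the priors:
  π_A·p_A = 0.05 × 0.08 = 0.004
  π_B·p_B = 0.95 × 0.24 = 0.228
Evidence: 0.004 + 0.228 = 0.232
So the posterior for Segment A is 0.004 / 0.232 ≈ 0.017.

0.017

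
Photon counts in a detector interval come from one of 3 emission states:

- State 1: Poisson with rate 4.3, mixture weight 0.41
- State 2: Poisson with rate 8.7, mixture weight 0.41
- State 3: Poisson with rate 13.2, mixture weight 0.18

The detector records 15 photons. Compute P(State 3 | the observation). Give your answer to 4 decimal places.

0.7167

Posterior ∝ prior × likelihood, so P(k | x) ∝ w_k f_k(x); normalise over all components.
Poisson probabilities:
  f_1 = e^(−4.3)·4.3^15/15! = 3.29656e-05
  f_2 = e^(−8.7)·8.7^15/15! = 0.0157735
  f_3 = e^(−13.2)·13.2^15/15! = 0.0910798
Multiply by the mixture weights:
  w_1·f_1 = 0.41 × 3.29656e-05 = 1.35159e-05
  w_2·f_2 = 0.41 × 0.0157735 = 0.00646712
  w_3·f_3 = 0.18 × 0.0910798 = 0.0163944
Denominator: 1.35159e-05 + 0.00646712 + 0.0163944 = 0.022875
P(State 3 | 15 photons) ≈ 0.7167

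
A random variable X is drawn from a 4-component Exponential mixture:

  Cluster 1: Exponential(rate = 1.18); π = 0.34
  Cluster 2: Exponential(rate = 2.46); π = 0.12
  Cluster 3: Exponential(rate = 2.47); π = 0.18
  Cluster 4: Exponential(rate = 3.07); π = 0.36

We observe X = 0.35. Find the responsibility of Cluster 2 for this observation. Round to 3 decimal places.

0.131

Posterior ∝ prior × likelihood, so P(k | x) ∝ π_k f_k(x); normalise over all components.
Exponential densities:
  f_1 = 1.18·e^(−1.18·0.35) = 1.18·e^(−0.4130) = 0.780761
  f_2 = 2.46·e^(−2.46·0.35) = 2.46·e^(−0.8610) = 1.03994
  f_3 = 2.47·e^(−2.47·0.35) = 2.47·e^(−0.8645) = 1.04052
  f_4 = 3.07·e^(−3.07·0.35) = 3.07·e^(−1.0745) = 1.04831
Multiply by the mixture weights:
  π_1·f_1 = 0.34 × 0.780761 = 0.265459
  π_2·f_2 = 0.12 × 1.03994 = 0.124793
  π_3·f_3 = 0.18 × 1.04052 = 0.187293
  π_4·f_4 = 0.36 × 1.04831 = 0.377391
Normaliser: 0.265459 + 0.124793 + 0.187293 + 0.377391 = 0.954936
So the posterior for Cluster 2 is 0.124793 / 0.954936 ≈ 0.131.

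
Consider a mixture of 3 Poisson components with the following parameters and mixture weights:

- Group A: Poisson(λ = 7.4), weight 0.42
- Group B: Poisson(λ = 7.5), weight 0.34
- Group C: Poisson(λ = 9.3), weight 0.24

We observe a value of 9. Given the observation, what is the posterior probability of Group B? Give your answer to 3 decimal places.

Posterior ∝ prior × likelihood, so P(k | x) ∝ π_k f_k(x); normalise over all components.
Evaluate each component's likelihood at the observed value:
  L_A = 0.112084
  L_B = 0.11444
  L_C = 0.131113
Multiply by the mixture weights:
  π_A·L_A = 0.42 × 0.112084 = 0.0470752
  π_B·L_B = 0.34 × 0.11444 = 0.0389098
  π_C·L_C = 0.24 × 0.131113 = 0.0314671
Evidence: 0.0470752 + 0.0389098 + 0.0314671 = 0.117452
Responsibility of Group B: 0.0389098 / 0.117452 ≈ 0.331

0.331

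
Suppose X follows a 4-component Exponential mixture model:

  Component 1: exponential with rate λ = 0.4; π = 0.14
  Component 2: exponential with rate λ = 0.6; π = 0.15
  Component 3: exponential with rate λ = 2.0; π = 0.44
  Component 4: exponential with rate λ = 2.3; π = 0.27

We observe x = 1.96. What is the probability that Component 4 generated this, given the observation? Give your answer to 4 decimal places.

0.0881

Posterior ∝ prior × likelihood, so P(k | x) ∝ P(Z=k) f_k(x); normalise over all components.
Component likelihoods at x = 1.96:
  p_1 = 0.4·e^(−0.4·1.96) = 0.4·e^(−0.7840) = 0.18263
  p_2 = 0.6·e^(−0.6·1.96) = 0.6·e^(−1.1760) = 0.185106
  p_3 = 2.0·e^(−2.0·1.96) = 2.0·e^(−3.9200) = 0.0396822
  p_4 = 2.3·e^(−2.3·1.96) = 2.3·e^(−4.5080) = 0.0253471
Unnormalised posteriors:
  P(Z=1)·p_1 = 0.14 × 0.18263 = 0.0255683
  P(Z=2)·p_2 = 0.15 × 0.185106 = 0.0277659
  P(Z=3)·p_3 = 0.44 × 0.0396822 = 0.0174602
  P(Z=4)·p_4 = 0.27 × 0.0253471 = 0.00684372
Evidence: 0.0255683 + 0.0277659 + 0.0174602 + 0.00684372 = 0.0776381
P(Component 4 | x) ≈ 0.0881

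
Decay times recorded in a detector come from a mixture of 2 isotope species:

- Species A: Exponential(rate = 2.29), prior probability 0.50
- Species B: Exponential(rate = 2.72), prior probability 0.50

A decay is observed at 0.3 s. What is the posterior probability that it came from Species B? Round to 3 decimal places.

By Bayes' theorem, P(k | x) = π_k f_k(x) / Σ_j π_j f_j(x).
Exponential densities:
  f_A = 1.15206
  f_B = 1.20278
Unnormalised posteriors:
  π_A·f_A = 0.50 × 1.15206 = 0.57603
  π_B·f_B = 0.50 × 1.20278 = 0.601388
Evidence: 0.57603 + 0.601388 = 1.17742
P(Species B | the observation) ≈ 0.511

0.511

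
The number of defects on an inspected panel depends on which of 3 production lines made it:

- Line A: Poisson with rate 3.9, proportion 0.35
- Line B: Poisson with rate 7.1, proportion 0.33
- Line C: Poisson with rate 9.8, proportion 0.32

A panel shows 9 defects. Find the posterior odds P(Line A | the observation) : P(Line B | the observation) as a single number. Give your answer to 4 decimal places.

0.1185

Only the two components matter; the odds are (π_i f_i(x)) / (π_j f_j(x)).
Evaluate each component's likelihood at the observed value:
  p_A = e^(−3.9)·3.9^9/9! = 0.0116431
  p_B = e^(−7.1)·7.1^9/9! = 0.104249
  p_C = e^(−9.8)·9.8^9/9! = 0.127405
Posterior odds = (π_A·p_A) / (π_B·p_B) = (0.35·0.0116431) / (0.33·0.104249) = 0.0040751 / 0.0344021 ≈ 0.1185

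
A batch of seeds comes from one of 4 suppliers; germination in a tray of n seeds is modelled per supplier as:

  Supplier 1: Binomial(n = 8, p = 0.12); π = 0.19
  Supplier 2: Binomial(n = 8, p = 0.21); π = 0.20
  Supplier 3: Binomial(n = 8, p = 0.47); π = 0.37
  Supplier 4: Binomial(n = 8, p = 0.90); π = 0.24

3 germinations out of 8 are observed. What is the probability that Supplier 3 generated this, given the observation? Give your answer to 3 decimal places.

0.683

By Bayes' theorem, P(k | x) = w_k f_k(x) / Σ_j w_j f_j(x).
Evaluate each component's likelihood at the observed value:
  f_1 = C(8,3)·0.12^3·0.88^5 = 56·0.001728·0.527732 = 0.0510676
  f_2 = C(8,3)·0.21^3·0.79^5 = 56·0.009261·0.307706 = 0.159581
  f_3 = C(8,3)·0.47^3·0.53^5 = 56·0.103823·0.0418195 = 0.243143
  f_4 = C(8,3)·0.90^3·0.10^5 = 56·0.729·1e-05 = 0.00040824
Unnormalised posteriors:
  w_1·f_1 = 0.19 × 0.0510676 = 0.00970284
  w_2·f_2 = 0.20 × 0.159581 = 0.0319162
  w_3·f_3 = 0.37 × 0.243143 = 0.0899627
  w_4·f_4 = 0.24 × 0.00040824 = 9.79776e-05
Sum: 0.00970284 + 0.0319162 + 0.0899627 + 9.79776e-05 = 0.13168
P(Supplier 3 | the observation) ≈ 0.683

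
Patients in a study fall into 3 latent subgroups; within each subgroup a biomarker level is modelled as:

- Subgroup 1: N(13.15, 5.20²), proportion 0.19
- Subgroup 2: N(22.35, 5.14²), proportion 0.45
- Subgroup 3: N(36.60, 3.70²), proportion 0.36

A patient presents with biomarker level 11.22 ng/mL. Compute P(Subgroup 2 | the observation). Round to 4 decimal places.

P(component k | x) = π_k·f_k(x) / marginal(x), where marginal(x) = Σ_j π_j·f_j(x).
Normal densities:
  L_1 = (1/(5.20·√(2π)))·exp(−(11.22−13.15)²/(2·5.20²)) = 0.076720·exp(-0.06888) = 0.0716133
  L_2 = (1/(5.14·√(2π)))·exp(−(11.22−22.35)²/(2·5.14²)) = 0.077615·exp(-2.34441) = 0.00744357
  L_3 = (1/(3.70·√(2π)))·exp(−(11.22−36.60)²/(2·3.70²)) = 0.107822·exp(-23.52609) = 6.53817e-12
Unnormalised posteriors:
  π_1·L_1 = 0.19 × 0.0716133 = 0.0136065
  π_2·L_2 = 0.45 × 0.00744357 = 0.00334961
  π_3·L_3 = 0.36 × 6.53817e-12 = 2.35374e-12
Sum: 0.0136065 + 0.00334961 + 2.35374e-12 = 0.0169561
P(Subgroup 2 | data) = 0.00334961 / 0.0169561 ≈ 0.1975

0.1975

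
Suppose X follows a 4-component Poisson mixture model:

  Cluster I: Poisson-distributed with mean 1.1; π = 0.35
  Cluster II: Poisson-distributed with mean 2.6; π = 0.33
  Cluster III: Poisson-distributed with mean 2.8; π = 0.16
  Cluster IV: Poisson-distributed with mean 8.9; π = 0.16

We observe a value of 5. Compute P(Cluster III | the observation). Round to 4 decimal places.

Apply Bayes' rule: the posterior for each component is proportional to its prior times its likelihood at x.
Component likelihoods at x = 5:
  f_I = e^(−1.1)·1.1^5/5! = 0.00446744
  f_II = e^(−2.6)·2.6^5/5! = 0.0735394
  f_III = e^(−2.8)·2.8^5/5! = 0.0872136
  f_IV = e^(−8.9)·8.9^5/5! = 0.063467
Weight by the priors:
  π_I·f_I = 0.35 × 0.00446744 = 0.0015636
  π_II·f_II = 0.33 × 0.0735394 = 0.024268
  π_III·f_III = 0.16 × 0.0872136 = 0.0139542
  π_IV·f_IV = 0.16 × 0.063467 = 0.0101547
Denominator: 0.0015636 + 0.024268 + 0.0139542 + 0.0101547 = 0.0499405
P(Cluster III | the observation) ≈ 0.2794

0.2794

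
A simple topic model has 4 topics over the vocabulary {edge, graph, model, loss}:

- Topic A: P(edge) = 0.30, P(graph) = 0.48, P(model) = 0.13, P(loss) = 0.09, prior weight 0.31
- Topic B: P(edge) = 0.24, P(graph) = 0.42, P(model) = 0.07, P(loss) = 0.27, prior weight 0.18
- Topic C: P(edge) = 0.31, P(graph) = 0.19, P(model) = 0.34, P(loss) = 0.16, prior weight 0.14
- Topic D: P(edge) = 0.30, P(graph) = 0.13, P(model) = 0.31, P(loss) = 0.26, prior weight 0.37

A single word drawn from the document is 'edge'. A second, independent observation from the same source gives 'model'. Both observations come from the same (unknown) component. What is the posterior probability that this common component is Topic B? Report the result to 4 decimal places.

By Bayes' theorem, P(k | x) = π_k f_k(x) / Σ_j π_j f_j(x).
Since both observations come from the same component, the likelihood for component k is f_k(x₁)·f_k(x₂).
  f_A = [P(edge | comp) = 0.30] × [0.13] = 0.039
  f_B = [P(edge | comp) = 0.24] × [0.07] = 0.0168
  f_C = [P(edge | comp) = 0.31] × [0.34] = 0.1054
  f_D = [P(edge | comp) = 0.30] × [0.31] = 0.093
Prior × likelihood for each component:
  π_A·f_A = 0.31 × 0.039 = 0.01209
  π_B·f_B = 0.18 × 0.0168 = 0.003024
  π_C·f_C = 0.14 × 0.1054 = 0.014756
  π_D·f_D = 0.37 × 0.093 = 0.03441
Marginal: 0.01209 + 0.003024 + 0.014756 + 0.03441 = 0.06428
Responsibility of Topic B: 0.003024 / 0.06428 ≈ 0.0470

0.0470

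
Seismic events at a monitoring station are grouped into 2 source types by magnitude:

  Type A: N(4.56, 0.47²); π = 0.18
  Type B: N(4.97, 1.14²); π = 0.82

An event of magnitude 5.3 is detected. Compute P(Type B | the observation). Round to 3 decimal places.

Posterior ∝ prior × likelihood, so P(k | x) ∝ π_k f_k(x); normalise over all components.
Component likelihoods at x = 5.3:
  p_A = (1/(0.47·√(2π)))·exp(−(5.3−4.56)²/(2·0.47²)) = 0.848813·exp(-1.23947) = 0.245762
  p_B = (1/(1.14·√(2π)))·exp(−(5.3−4.97)²/(2·1.14²)) = 0.349949·exp(-0.04190) = 0.33559
Prior × likelihood for each component:
  π_A·p_A = 0.18 × 0.245762 = 0.0442372
  π_B·p_B = 0.82 × 0.33559 = 0.275184
Sum: 0.0442372 + 0.275184 = 0.319421
So the posterior for Type B is 0.275184 / 0.319421 ≈ 0.862.

0.862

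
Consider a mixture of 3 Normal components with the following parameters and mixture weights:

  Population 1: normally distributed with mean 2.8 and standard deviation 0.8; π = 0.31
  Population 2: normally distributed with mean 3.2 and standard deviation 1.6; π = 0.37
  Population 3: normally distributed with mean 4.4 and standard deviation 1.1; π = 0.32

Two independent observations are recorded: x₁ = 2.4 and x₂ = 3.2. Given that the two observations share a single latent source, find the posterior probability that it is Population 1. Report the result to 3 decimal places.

The responsibility of component k is π_k f_k(x) divided by Σ_j π_j f_j(x).
Since both observations come from the same component, the likelihood for component k is f_k(x₁)·f_k(x₂).
  f_1 = [(1/(0.8·√(2π)))·exp(−(2.4−2.8)²/(2·0.8²)) = 0.498678·exp(-0.12500) = 0.440082] × [0.440082] = 0.193672
  f_2 = [(1/(1.6·√(2π)))·exp(−(2.4−3.2)²/(2·1.6²)) = 0.249339·exp(-0.12500) = 0.220041] × [0.249339] = 0.0548647
  f_3 = [(1/(1.1·√(2π)))·exp(−(2.4−4.4)²/(2·1.1²)) = 0.362675·exp(-1.65289) = 0.0694505] × [0.20003] = 0.0138922
Unnormalised posteriors:
  π_1·f_1 = 0.31 × 0.193672 = 0.0600383
  π_2·f_2 = 0.37 × 0.0548647 = 0.0203
  π_3·f_3 = 0.32 × 0.0138922 = 0.00444549
Sum: 0.0600383 + 0.0203 + 0.00444549 = 0.0847837
P(Population 1 | x₁,x₂) = 0.0600383 / 0.0847837 ≈ 0.708

0.708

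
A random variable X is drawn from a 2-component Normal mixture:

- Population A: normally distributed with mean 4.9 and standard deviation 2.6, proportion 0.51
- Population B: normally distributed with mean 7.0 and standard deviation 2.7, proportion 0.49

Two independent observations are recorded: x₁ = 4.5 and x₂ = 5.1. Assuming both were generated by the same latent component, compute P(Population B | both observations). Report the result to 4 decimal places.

By Bayes' theorem, P(k | x) = w_k f_k(x) / Σ_j w_j f_j(x).
Since both observations come from the same component, the likelihood for component k is f_k(x₁)·f_k(x₂).
  p_A = [(1/(2.6·√(2π)))·exp(−(4.5−4.9)²/(2·2.6²)) = 0.153439·exp(-0.01183) = 0.151634] × [0.152986] = 0.0231979
  p_B = [(1/(2.7·√(2π)))·exp(−(4.5−7.0)²/(2·2.7²)) = 0.147756·exp(-0.42867) = 0.0962449] × [0.115349] = 0.0111018
Multiply by the mixture weights:
  w_A·p_A = 0.51 × 0.0231979 = 0.0118309
  w_B·p_B = 0.49 × 0.0111018 = 0.00543987
Marginal: 0.0118309 + 0.00543987 = 0.0172708
Responsibility of Population B: 0.00543987 / 0.0172708 ≈ 0.3150

0.3150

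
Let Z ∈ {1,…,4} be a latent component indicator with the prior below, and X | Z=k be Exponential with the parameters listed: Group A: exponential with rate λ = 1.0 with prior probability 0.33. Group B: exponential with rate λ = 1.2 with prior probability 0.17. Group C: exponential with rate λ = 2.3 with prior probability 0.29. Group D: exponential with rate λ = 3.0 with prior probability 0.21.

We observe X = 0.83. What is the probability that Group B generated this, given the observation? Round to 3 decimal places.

0.203

P(component k | x) = P(Z=k)·f_k(x) / marginal(x), where marginal(x) = Σ_j P(Z=j)·f_j(x).
Component likelihoods at x = 0.83:
  p_A = 0.436049
  p_B = 0.443225
  p_C = 0.340926
  p_D = 0.24873
Unnormalised posteriors:
  P(Z=A)·p_A = 0.33 × 0.436049 = 0.143896
  P(Z=B)·p_B = 0.17 × 0.443225 = 0.0753482
  P(Z=C)·p_C = 0.29 × 0.340926 = 0.0988684
  P(Z=D)·p_D = 0.21 × 0.24873 = 0.0522333
Marginal: 0.143896 + 0.0753482 + 0.0988684 + 0.0522333 = 0.370346
P(Group B | x) = 0.0753482 / 0.370346 ≈ 0.203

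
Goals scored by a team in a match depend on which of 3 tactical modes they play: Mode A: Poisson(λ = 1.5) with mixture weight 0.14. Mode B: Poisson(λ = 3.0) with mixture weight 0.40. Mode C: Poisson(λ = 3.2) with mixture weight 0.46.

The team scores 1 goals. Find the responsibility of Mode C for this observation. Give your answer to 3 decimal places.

Apply Bayes' rule: the posterior for each component is proportional to its prior times its likelihood at x.
Component likelihoods at x = 1 goals:
  p_A = 0.334695
  p_B = 0.149361
  p_C = 0.130439
Weight by the priors:
  w_A·p_A = 0.14 × 0.334695 = 0.0468573
  w_B·p_B = 0.40 × 0.149361 = 0.0597445
  w_C·p_C = 0.46 × 0.130439 = 0.060002
Marginal: 0.0468573 + 0.0597445 + 0.060002 = 0.166604
P(Mode C | data) = 0.060002 / 0.166604 ≈ 0.360

0.360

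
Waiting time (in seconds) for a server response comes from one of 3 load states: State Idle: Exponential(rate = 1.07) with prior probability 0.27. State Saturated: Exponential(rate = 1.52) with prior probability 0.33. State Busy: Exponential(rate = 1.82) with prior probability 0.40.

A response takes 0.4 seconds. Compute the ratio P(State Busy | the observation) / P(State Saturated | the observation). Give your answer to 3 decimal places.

1.287

Only the two components matter; the odds are (P(Z=i) f_i(x)) / (P(Z=j) f_j(x)).
Evaluate each component's likelihood at the observed value:
  L_Idle = 1.07·e^(−1.07·0.4) = 1.07·e^(−0.4280) = 0.697438
  L_Saturated = 1.52·e^(−1.52·0.4) = 1.52·e^(−0.6080) = 0.827547
  L_Busy = 1.82·e^(−1.82·0.4) = 1.82·e^(−0.7280) = 0.87883
Odds = (0.40/0.33) × (0.87883/0.827547) = 1.21212 × 1.06197 ≈ 1.287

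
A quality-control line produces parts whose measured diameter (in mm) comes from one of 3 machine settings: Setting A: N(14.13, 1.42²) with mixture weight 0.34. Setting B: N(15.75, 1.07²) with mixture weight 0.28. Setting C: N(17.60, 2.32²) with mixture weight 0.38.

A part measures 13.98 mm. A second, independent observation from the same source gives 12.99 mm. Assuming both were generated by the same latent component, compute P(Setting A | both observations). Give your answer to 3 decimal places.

By Bayes' theorem, P(k | x) = π_k f_k(x) / Σ_j π_j f_j(x).
Since both observations come from the same component, the likelihood for component k is f_k(x₁)·f_k(x₂).
  L_A = [0.279382] × [0.203548] = 0.0568677
  L_B = [0.0949129] × [0.0133886] = 0.00127075
  L_C = [0.0509025] × [0.0238797] = 0.00121554
Weight by the priors:
  π_A·L_A = 0.34 × 0.0568677 = 0.019335
  π_B·L_B = 0.28 × 0.00127075 = 0.000355811
  π_C·L_C = 0.38 × 0.00121554 = 0.000461903
Marginal: 0.019335 + 0.000355811 + 0.000461903 = 0.0201527
So the posterior for Setting A is 0.019335 / 0.0201527 ≈ 0.959.

0.959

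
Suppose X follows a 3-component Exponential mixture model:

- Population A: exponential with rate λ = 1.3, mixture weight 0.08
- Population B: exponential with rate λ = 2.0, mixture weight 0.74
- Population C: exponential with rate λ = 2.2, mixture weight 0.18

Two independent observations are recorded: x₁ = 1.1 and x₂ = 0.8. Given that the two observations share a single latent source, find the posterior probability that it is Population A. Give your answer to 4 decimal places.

By Bayes' theorem, P(k | x) = P(Z=k) f_k(x) / Σ_j P(Z=j) f_j(x).
Since both observations come from the same component, the likelihood for component k is f_k(x₁)·f_k(x₂).
  p_A = [0.311102] × [0.459491] = 0.142948
  p_B = [0.221606] × [0.403793] = 0.0894831
  p_C = [0.195628] × [0.378499] = 0.0740448
Weight by the priors:
  P(Z=A)·p_A = 0.08 × 0.142948 = 0.0114359
  P(Z=B)·p_B = 0.74 × 0.0894831 = 0.0662175
  P(Z=C)·p_C = 0.18 × 0.0740448 = 0.0133281
Evidence: 0.0114359 + 0.0662175 + 0.0133281 = 0.0909814
Responsibility of Population A: 0.0114359 / 0.0909814 ≈ 0.1257

0.1257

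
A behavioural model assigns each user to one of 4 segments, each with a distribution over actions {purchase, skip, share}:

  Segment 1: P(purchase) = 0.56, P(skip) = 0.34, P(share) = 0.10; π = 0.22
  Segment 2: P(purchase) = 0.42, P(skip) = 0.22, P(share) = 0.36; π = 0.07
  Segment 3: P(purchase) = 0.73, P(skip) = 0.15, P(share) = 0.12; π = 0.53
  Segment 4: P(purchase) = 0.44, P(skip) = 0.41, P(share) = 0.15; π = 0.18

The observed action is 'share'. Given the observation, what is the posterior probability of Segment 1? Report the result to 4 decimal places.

Posterior ∝ prior × likelihood, so P(k | x) ∝ π_k f_k(x); normalise over all components.
Categorical probabilities:
  p_1 = 0.1
  p_2 = 0.36
  p_3 = 0.12
  p_4 = 0.15
Unnormalised posteriors:
  π_1·p_1 = 0.22 × 0.1 = 0.022
  π_2·p_2 = 0.07 × 0.36 = 0.0252
  π_3·p_3 = 0.53 × 0.12 = 0.0636
  π_4·p_4 = 0.18 × 0.15 = 0.027
Marginal: 0.022 + 0.0252 + 0.0636 + 0.027 = 0.1378
P(Segment 1 | x) ≈ 0.1597

0.1597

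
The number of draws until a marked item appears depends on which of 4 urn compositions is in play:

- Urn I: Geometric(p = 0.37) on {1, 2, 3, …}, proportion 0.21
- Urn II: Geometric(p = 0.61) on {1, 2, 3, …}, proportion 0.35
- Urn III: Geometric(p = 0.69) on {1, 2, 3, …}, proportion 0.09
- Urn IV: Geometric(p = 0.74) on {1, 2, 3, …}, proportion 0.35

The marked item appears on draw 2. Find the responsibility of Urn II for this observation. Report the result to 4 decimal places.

Apply Bayes' rule: the posterior for each component is proportional to its prior times its likelihood at x.
Component likelihoods at x = 2:
  p_I = 0.37·(1−0.37)^1 = 0.37·0.63 = 0.2331
  p_II = 0.61·(1−0.61)^1 = 0.61·0.39 = 0.2379
  p_III = 0.69·(1−0.69)^1 = 0.69·0.31 = 0.2139
  p_IV = 0.74·(1−0.74)^1 = 0.74·0.26 = 0.1924
Unnormalised posteriors:
  P(Z=I)·p_I = 0.21 × 0.2331 = 0.048951
  P(Z=II)·p_II = 0.35 × 0.2379 = 0.083265
  P(Z=III)·p_III = 0.09 × 0.2139 = 0.019251
  P(Z=IV)·p_IV = 0.35 × 0.1924 = 0.06734
Sum: 0.048951 + 0.083265 + 0.019251 + 0.06734 = 0.218807
Responsibility of Urn II: 0.083265 / 0.218807 ≈ 0.3805

0.3805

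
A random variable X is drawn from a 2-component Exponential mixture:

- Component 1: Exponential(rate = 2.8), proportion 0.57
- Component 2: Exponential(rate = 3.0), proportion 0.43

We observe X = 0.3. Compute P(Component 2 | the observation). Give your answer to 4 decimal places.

Posterior ∝ prior × likelihood, so P(k | x) ∝ P(Z=k) f_k(x); normalise over all components.
Exponential densities:
  f_1 = 2.8·e^(−2.8·0.3) = 2.8·e^(−0.8400) = 1.20879
  f_2 = 3.0·e^(−3.0·0.3) = 3.0·e^(−0.9000) = 1.21971
Unnormalised posteriors:
  P(Z=1)·f_1 = 0.57 × 1.20879 = 0.68901
  P(Z=2)·f_2 = 0.43 × 1.21971 = 0.524475
Marginal: 0.68901 + 0.524475 = 1.21348
P(Component 2 | the observation) ≈ 0.4322

0.4322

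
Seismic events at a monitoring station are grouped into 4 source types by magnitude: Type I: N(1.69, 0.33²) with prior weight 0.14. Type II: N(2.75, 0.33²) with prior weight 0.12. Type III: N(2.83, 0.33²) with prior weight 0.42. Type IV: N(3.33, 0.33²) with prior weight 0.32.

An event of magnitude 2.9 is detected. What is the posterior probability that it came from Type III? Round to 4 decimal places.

Apply Bayes' rule: the posterior for each component is proportional to its prior times its likelihood at x.
Normal densities:
  p_I = 0.00145537
  p_II = 1.09026
  p_III = 1.18202
  p_IV = 0.517255
Unnormalised posteriors:
  w_I·p_I = 0.14 × 0.00145537 = 0.000203751
  w_II·p_II = 0.12 × 1.09026 = 0.130831
  w_III·p_III = 0.42 × 1.18202 = 0.496449
  w_IV·p_IV = 0.32 × 0.517255 = 0.165522
Evidence: 0.000203751 + 0.130831 + 0.496449 + 0.165522 = 0.793006
So the posterior for Type III is 0.496449 / 0.793006 ≈ 0.6260.

0.6260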